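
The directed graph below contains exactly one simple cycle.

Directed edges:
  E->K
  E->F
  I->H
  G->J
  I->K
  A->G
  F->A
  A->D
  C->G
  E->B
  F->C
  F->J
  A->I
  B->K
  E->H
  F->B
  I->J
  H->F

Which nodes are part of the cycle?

DFS with gray/black marking from F:
F gray
  J gray
  J black
  B gray
    K gray
    K black
  B black
  A gray
    D gray
    D black
    I gray
      I→K: K black — skip
      I→J: J black — skip
      H gray
        H→F: F is gray → back edge
Back edge closes the cycle F → A → I → H → F; its vertices are {A, F, H, I}.

A, F, H, I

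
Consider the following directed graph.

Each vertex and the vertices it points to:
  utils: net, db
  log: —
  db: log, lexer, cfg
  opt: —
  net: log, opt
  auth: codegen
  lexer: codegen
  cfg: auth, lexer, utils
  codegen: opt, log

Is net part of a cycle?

No

net lies on a cycle iff there is a path from net back to itself.
Exploring from net, it never reaches itself; equivalently, its strongly connected component is a singleton.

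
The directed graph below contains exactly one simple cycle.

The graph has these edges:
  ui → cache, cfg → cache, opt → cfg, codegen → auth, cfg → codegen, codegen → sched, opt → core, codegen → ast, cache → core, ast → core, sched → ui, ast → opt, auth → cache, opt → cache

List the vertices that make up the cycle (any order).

ast, cfg, opt, codegen

DFS with gray/black marking from codegen:
codegen gray
  sched gray
    ui gray
      cache gray
        core gray
        core black
      cache black
    ui black
  sched black
  ast gray
    ast→core: core black — skip
    opt gray
      cfg gray
        cfg→cache: cache black — skip
        cfg→codegen: codegen is gray → back edge
Back edge closes the cycle codegen → ast → opt → cfg → codegen; its vertices are {ast, cfg, opt, codegen}.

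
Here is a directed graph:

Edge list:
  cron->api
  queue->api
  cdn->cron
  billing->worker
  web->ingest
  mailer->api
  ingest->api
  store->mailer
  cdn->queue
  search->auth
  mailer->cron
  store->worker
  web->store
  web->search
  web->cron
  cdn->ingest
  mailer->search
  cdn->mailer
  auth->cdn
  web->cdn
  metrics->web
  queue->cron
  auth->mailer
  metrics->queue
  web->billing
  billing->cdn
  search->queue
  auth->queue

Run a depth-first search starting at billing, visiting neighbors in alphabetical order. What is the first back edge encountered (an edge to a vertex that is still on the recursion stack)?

auth→cdn

DFS from billing (visiting neighbors in alphabetical order); mark gray on enter, black on exit:
billing gray
  cdn gray
    cron gray
      api gray
      api black
    cron black
    ingest gray
      ingest→api: api black — skip
    ingest black
    mailer gray
      mailer→api: api black — skip
      mailer→cron: cron black — skip
      search gray
        auth gray
          auth→cdn: cdn is gray → back edge
First back edge: auth → cdn.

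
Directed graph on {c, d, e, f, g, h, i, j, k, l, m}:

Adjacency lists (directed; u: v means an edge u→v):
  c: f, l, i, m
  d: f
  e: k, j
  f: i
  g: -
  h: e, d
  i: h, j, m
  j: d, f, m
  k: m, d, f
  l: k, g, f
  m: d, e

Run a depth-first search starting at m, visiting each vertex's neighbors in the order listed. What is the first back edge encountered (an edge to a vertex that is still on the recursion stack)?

k->m

DFS from m (visiting each vertex's neighbors in the order listed); mark gray on enter, black on exit:
m gray
  d gray
    f gray
      i gray
        h gray
          e gray
            k gray
              k→m: m is gray → back edge
First back edge: k → m.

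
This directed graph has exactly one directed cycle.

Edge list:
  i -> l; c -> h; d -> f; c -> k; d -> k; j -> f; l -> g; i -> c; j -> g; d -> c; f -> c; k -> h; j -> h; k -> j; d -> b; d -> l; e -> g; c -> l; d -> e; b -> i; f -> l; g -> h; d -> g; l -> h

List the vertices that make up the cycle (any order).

c, f, j, k

DFS with gray/black marking from k:
k gray
  h gray
  h black
  j gray
    f gray
      l gray
        l→h: h black — skip
        g gray
          g→h: h black — skip
        g black
      l black
      c gray
        c→h: h black — skip
        c→k: k is gray → back edge
Back edge closes the cycle k → j → f → c → k; its vertices are {c, f, j, k}.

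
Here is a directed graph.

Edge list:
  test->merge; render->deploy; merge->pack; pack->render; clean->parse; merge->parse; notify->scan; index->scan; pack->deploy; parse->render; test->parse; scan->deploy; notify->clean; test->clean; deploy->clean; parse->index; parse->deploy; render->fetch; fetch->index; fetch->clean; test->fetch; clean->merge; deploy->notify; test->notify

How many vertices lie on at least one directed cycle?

10

A vertex is on a directed cycle iff it belongs to a strongly connected component of size ≥ 2 (or has a self-loop).
The vertices on cycles are {pack, scan, clean, fetch, index, merge, parse, deploy, notify, render} — 10 in total.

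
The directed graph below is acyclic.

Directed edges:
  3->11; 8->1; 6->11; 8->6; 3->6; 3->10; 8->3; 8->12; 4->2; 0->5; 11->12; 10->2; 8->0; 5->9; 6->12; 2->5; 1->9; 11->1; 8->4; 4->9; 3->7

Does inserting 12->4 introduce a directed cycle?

Adding 12→4 creates a cycle iff 4 can already reach 12.
Explore from 4: no path reaches 12. The graph stays acyclic.

No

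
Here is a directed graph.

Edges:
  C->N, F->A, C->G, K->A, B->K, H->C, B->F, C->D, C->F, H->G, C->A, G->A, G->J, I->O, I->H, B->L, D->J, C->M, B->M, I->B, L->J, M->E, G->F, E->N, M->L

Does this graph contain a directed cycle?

DFS with white/gray/black marking, starting from G:
G gray
  A gray
  A black
  F gray
    F→A: A black — skip
  F black
  J gray
  J black
G black
B gray
  B→F: F black — skip
  M gray
    L gray
      L→J: J black — skip
    L black
    E gray
      N gray
      N black
    E black
  M black
  B→L: L black — skip
  K gray
    K→A: A black — skip
  K black
B black
C gray
  C→N: N black — skip
  C→M: M black — skip
  C→F: F black — skip
  C→A: A black — skip
  C→G: G black — skip
  D gray
    D→J: J black — skip
  D black
C black
H gray
  H→G: G black — skip
  H→C: C black — skip
H black
I gray
  I→H: H black — skip
  I→B: B black — skip
  O gray
  O black
I black
Every edge goes to a white or black vertex — no back edge, so the graph is acyclic.

No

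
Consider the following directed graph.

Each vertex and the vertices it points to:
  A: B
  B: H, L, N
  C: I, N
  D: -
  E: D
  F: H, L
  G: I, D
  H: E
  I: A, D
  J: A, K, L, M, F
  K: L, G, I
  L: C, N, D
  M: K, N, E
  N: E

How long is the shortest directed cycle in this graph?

For each vertex v, BFS finds the shortest path from v back to v.
The shortest such closed walk is A → B → L → C → I → A, length 5.

5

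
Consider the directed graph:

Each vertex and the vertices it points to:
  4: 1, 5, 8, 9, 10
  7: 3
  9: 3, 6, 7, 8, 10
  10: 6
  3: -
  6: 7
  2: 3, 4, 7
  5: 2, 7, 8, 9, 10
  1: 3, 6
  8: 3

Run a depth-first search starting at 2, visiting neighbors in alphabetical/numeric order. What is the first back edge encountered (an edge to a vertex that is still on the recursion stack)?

5->2

DFS from 2 (visiting neighbors in alphabetical/numeric order); mark gray on enter, black on exit:
2 gray
  3 gray
  3 black
  4 gray
    1 gray
      1→3: 3 black — skip
      6 gray
        7 gray
          7→3: 3 black — skip
        7 black
      6 black
    1 black
    5 gray
      5→2: 2 is gray → back edge
First back edge: 5 → 2.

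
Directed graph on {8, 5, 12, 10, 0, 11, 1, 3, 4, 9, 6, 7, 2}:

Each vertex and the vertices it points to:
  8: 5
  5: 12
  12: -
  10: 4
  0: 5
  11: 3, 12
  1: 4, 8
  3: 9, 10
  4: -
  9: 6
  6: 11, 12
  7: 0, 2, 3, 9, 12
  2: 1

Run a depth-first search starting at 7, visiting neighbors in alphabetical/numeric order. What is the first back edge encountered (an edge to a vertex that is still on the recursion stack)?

DFS from 7 (visiting neighbors in alphabetical/numeric order); mark gray on enter, black on exit:
7 gray
  0 gray
    5 gray
      12 gray
      12 black
    5 black
  0 black
  2 gray
    1 gray
      4 gray
      4 black
      8 gray
        8→5: 5 black — skip
      8 black
    1 black
  2 black
  3 gray
    9 gray
      6 gray
        11 gray
          11→3: 3 is gray → back edge
First back edge: 11 → 3.

11→3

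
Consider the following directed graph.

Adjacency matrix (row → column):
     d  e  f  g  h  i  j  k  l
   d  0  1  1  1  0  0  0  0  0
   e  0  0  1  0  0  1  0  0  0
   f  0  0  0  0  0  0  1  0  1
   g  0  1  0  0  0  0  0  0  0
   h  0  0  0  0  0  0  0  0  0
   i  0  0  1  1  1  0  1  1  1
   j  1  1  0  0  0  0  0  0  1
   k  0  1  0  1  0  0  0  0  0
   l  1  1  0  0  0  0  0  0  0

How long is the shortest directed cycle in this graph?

For each vertex v, BFS finds the shortest path from v back to v.
The shortest such closed walk is i → j → e → i, length 3.

3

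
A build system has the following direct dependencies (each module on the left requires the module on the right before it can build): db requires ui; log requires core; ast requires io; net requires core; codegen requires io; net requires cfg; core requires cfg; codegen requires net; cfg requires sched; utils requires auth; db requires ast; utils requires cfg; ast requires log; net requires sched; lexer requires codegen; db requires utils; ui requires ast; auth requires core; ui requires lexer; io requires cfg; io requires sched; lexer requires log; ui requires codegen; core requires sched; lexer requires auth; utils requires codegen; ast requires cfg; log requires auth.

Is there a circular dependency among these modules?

No

DFS with white/gray/black marking, starting from net:
net gray
  core gray
    sched gray
    sched black
    cfg gray
      cfg→sched: sched black — skip
    cfg black
  core black
  net→cfg: cfg black — skip
  net→sched: sched black — skip
net black
lexer gray
  codegen gray
    io gray
      io→cfg: cfg black — skip
      io→sched: sched black — skip
    io black
    codegen→net: net black — skip
  codegen black
  log gray
    log→core: core black — skip
    auth gray
      auth→core: core black — skip
    auth black
  log black
  lexer→auth: auth black — skip
lexer black
db gray
  ast gray
    ast→log: log black — skip
    ast→cfg: cfg black — skip
    ast→io: io black — skip
  ast black
  utils gray
    utils→auth: auth black — skip
    utils→cfg: cfg black — skip
    utils→codegen: codegen black — skip
  utils black
  ui gray
    ui→codegen: codegen black — skip
    ui→lexer: lexer black — skip
    ui→ast: ast black — skip
  ui black
db black
Every edge goes to a white or black vertex — no back edge, so the graph is acyclic.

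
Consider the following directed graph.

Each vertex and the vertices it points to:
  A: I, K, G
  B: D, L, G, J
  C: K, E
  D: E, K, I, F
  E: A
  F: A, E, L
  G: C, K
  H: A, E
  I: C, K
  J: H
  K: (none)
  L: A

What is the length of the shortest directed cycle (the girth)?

4

For each vertex v, BFS finds the shortest path from v back to v.
The shortest such closed walk is E → A → G → C → E, length 4.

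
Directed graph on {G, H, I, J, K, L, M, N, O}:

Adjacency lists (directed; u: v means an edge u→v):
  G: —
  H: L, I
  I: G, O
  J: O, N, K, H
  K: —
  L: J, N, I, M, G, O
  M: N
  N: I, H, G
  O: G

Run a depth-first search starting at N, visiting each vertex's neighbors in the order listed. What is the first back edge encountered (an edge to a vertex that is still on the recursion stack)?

DFS from N (visiting each vertex's neighbors in the order listed); mark gray on enter, black on exit:
N gray
  I gray
    G gray
    G black
    O gray
      O→G: G black — skip
    O black
  I black
  H gray
    L gray
      J gray
        J→O: O black — skip
        J→N: N is gray → back edge
First back edge: J → N.

J->N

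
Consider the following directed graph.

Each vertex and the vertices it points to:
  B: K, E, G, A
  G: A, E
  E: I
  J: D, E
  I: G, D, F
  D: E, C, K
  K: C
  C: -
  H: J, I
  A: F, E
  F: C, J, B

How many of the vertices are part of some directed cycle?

8

A vertex is on a directed cycle iff it belongs to a strongly connected component of size ≥ 2 (or has a self-loop).
The vertices on cycles are {A, B, D, E, F, G, I, J} — 8 in total.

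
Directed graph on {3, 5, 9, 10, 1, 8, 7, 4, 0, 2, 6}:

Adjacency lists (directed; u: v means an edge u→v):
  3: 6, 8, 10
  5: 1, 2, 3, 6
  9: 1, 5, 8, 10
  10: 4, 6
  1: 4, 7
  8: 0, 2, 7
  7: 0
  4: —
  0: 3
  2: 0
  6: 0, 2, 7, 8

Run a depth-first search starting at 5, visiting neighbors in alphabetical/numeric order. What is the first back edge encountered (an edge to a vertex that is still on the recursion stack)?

6->0

DFS from 5 (visiting neighbors in alphabetical/numeric order); mark gray on enter, black on exit:
5 gray
  1 gray
    4 gray
    4 black
    7 gray
      0 gray
        3 gray
          6 gray
            6→0: 0 is gray → back edge
First back edge: 6 → 0.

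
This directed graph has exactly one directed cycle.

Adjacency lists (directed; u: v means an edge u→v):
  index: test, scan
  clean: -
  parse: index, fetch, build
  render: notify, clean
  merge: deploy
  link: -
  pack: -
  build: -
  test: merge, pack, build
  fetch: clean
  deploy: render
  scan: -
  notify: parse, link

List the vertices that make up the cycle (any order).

test, index, merge, parse, deploy, notify, render

DFS with gray/black marking from notify:
notify gray
  parse gray
    index gray
      test gray
        merge gray
          deploy gray
            render gray
              render→notify: notify is gray → back edge
Back edge closes the cycle notify → parse → index → test → merge → deploy → render → notify; its vertices are {test, index, merge, parse, deploy, notify, render}.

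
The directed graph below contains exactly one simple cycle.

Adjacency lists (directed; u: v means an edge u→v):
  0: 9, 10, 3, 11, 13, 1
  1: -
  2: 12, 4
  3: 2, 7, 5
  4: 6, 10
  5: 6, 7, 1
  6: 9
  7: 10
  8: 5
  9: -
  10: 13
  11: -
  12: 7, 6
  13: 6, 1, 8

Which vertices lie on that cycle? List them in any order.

5, 7, 8, 10, 13

DFS with gray/black marking from 13:
13 gray
  6 gray
    9 gray
    9 black
  6 black
  1 gray
  1 black
  8 gray
    5 gray
      5→6: 6 black — skip
      7 gray
        10 gray
          10→13: 13 is gray → back edge
Back edge closes the cycle 13 → 8 → 5 → 7 → 10 → 13; its vertices are {5, 7, 8, 10, 13}.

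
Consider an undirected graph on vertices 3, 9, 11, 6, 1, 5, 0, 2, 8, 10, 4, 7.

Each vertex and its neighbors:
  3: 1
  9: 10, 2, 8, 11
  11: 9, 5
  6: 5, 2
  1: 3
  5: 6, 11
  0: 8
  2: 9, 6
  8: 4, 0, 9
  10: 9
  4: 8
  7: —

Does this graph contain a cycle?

Yes

DFS, tracking each vertex's parent; an edge to a visited non-parent vertex closes a cycle.
Start from 2:
visit 2 (parent –)
  visit 9 (parent 2)
    visit 10 (parent 9)
      10–9: parent, skip
    9–2: parent, skip
    visit 8 (parent 9)
      visit 4 (parent 8)
        4–8: parent, skip
      visit 0 (parent 8)
        0–8: parent, skip
      8–9: parent, skip
    visit 11 (parent 9)
      11–9: parent, skip
      visit 5 (parent 11)
        visit 6 (parent 5)
          6–5: parent, skip
          6–2: 2 visited and ≠ parent → cycle
Cycle: 2 – 9 – 11 – 5 – 6 – 2.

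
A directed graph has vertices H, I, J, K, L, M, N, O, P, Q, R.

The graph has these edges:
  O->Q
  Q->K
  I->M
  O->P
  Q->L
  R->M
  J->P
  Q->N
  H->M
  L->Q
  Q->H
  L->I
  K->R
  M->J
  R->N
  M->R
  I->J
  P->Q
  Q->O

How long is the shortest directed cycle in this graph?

2

For each vertex v, BFS finds the shortest path from v back to v.
The shortest such closed walk is Q → O → Q, length 2.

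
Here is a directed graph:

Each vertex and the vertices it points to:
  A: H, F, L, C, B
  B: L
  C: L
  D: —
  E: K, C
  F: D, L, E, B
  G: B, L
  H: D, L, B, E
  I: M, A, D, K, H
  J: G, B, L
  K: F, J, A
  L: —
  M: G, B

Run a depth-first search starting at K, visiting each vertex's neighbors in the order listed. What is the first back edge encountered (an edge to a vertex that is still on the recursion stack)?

E→K

DFS from K (visiting each vertex's neighbors in the order listed); mark gray on enter, black on exit:
K gray
  F gray
    D gray
    D black
    L gray
    L black
    E gray
      E→K: K is gray → back edge
First back edge: E → K.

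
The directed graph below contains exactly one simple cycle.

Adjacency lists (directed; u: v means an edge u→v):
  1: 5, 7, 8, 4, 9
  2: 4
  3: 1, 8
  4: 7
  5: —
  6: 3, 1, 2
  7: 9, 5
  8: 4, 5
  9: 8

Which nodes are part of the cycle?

4, 7, 8, 9

DFS with gray/black marking from 4:
4 gray
  7 gray
    9 gray
      8 gray
        8→4: 4 is gray → back edge
Back edge closes the cycle 4 → 7 → 9 → 8 → 4; its vertices are {4, 7, 8, 9}.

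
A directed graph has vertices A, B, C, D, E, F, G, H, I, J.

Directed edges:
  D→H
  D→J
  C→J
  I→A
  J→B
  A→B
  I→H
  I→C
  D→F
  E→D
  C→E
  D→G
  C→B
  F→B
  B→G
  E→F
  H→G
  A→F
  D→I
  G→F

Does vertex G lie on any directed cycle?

G is on a cycle iff G can reach itself via ≥1 edge.
G → F → B → G — yes.

Yes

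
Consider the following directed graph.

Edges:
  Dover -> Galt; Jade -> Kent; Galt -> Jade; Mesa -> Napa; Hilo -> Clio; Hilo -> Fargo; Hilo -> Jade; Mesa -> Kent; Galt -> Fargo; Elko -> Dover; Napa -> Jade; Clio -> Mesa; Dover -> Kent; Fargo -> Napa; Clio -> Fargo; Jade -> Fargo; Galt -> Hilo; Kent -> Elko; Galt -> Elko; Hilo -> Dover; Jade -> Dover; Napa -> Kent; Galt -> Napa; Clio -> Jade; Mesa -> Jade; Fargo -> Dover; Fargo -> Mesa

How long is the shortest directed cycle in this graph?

3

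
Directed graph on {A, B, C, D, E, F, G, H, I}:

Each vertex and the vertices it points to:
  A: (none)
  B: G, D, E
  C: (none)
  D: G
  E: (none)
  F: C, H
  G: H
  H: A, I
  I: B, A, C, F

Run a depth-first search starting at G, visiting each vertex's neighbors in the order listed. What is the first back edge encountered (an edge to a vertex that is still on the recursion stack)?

DFS from G (visiting each vertex's neighbors in the order listed); mark gray on enter, black on exit:
G gray
  H gray
    A gray
    A black
    I gray
      B gray
        B→G: G is gray → back edge
First back edge: B → G.

B->G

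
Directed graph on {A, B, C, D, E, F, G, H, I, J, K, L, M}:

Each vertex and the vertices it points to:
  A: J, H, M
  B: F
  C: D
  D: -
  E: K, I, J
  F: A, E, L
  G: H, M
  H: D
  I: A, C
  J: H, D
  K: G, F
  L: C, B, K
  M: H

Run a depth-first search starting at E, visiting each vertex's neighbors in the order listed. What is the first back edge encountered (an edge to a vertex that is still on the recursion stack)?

F->E

DFS from E (visiting each vertex's neighbors in the order listed); mark gray on enter, black on exit:
E gray
  K gray
    G gray
      H gray
        D gray
        D black
      H black
      M gray
        M→H: H black — skip
      M black
    G black
    F gray
      A gray
        J gray
          J→H: H black — skip
          J→D: D black — skip
        J black
        A→H: H black — skip
        A→M: M black — skip
      A black
      F→E: E is gray → back edge
First back edge: F → E.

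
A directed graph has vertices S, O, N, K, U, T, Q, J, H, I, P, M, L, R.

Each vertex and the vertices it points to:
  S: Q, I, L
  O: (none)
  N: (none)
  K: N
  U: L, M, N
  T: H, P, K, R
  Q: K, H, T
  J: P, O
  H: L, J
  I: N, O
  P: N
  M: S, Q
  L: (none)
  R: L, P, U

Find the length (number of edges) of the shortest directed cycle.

5

For each vertex v, BFS finds the shortest path from v back to v.
The shortest such closed walk is M → Q → T → R → U → M, length 5.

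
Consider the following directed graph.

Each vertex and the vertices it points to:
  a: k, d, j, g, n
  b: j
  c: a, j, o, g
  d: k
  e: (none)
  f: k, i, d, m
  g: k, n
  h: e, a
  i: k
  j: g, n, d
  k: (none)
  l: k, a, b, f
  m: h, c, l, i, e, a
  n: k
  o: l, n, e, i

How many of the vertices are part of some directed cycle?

5

A vertex is on a directed cycle iff it belongs to a strongly connected component of size ≥ 2 (or has a self-loop).
The vertices on cycles are {c, f, l, m, o} — 5 in total.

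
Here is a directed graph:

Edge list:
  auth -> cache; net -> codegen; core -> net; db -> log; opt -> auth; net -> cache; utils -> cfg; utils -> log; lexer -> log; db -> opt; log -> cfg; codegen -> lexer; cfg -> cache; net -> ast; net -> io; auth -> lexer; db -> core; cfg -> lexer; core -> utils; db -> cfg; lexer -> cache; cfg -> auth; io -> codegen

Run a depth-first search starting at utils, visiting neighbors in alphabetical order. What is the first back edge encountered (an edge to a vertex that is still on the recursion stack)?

log→cfg

DFS from utils (visiting neighbors in alphabetical order); mark gray on enter, black on exit:
utils gray
  cfg gray
    auth gray
      cache gray
      cache black
      lexer gray
        lexer→cache: cache black — skip
        log gray
          log→cfg: cfg is gray → back edge
First back edge: log → cfg.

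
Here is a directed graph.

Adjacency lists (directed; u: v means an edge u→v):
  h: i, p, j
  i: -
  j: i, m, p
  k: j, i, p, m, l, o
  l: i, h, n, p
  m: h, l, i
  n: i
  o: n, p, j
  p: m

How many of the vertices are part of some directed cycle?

A vertex is on a directed cycle iff it belongs to a strongly connected component of size ≥ 2 (or has a self-loop).
The vertices on cycles are {h, j, l, m, p} — 5 in total.

5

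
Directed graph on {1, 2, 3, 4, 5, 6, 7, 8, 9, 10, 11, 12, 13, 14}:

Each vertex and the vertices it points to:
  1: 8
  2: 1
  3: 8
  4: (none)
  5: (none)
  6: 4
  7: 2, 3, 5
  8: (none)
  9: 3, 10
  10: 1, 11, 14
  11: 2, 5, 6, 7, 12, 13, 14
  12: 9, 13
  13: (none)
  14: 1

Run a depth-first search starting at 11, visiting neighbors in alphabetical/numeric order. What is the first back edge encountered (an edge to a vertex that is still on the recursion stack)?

10->11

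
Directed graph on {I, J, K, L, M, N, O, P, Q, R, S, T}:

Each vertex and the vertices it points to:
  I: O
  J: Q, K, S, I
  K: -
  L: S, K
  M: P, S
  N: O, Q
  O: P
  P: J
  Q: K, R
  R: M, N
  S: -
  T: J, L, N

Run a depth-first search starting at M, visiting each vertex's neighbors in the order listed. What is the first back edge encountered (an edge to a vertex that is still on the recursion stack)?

R→M

DFS from M (visiting each vertex's neighbors in the order listed); mark gray on enter, black on exit:
M gray
  P gray
    J gray
      Q gray
        K gray
        K black
        R gray
          R→M: M is gray → back edge
First back edge: R → M.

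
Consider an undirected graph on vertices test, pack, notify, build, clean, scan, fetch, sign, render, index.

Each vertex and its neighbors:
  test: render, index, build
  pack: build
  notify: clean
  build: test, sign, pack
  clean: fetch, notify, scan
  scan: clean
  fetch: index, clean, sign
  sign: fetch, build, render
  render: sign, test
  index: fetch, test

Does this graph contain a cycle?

DFS, tracking each vertex's parent; an edge to a visited non-parent vertex closes a cycle.
Start from fetch:
visit fetch (parent –)
  visit index (parent fetch)
    index–fetch: parent, skip
    visit test (parent index)
      visit render (parent test)
        visit sign (parent render)
          sign–fetch: fetch visited and ≠ parent → cycle
Cycle: fetch – index – test – render – sign – fetch.

Yes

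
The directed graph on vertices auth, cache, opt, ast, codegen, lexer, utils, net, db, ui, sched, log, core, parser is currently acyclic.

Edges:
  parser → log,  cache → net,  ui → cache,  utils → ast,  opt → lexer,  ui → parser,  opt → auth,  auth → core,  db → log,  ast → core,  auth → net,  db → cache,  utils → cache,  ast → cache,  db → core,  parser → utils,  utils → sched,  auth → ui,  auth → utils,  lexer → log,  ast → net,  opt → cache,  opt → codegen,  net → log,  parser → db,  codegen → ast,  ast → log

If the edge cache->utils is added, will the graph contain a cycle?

Adding cache→utils creates a cycle iff utils can already reach cache.
Path from utils: utils → cache.
So utils → … → cache → utils is a cycle.

Yes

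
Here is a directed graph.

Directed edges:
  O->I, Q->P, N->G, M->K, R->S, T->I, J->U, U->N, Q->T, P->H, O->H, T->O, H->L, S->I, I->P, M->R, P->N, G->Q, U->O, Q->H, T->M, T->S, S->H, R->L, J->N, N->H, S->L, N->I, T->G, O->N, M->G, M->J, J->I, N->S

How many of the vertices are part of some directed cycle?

12

A vertex is on a directed cycle iff it belongs to a strongly connected component of size ≥ 2 (or has a self-loop).
The vertices on cycles are {G, I, J, M, N, O, P, Q, R, S, T, U} — 12 in total.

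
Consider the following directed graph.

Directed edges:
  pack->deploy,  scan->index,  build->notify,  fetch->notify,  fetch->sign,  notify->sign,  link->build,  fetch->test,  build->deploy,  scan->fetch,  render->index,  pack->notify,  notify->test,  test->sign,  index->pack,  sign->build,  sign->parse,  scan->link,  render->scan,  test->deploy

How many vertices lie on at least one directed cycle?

4

A vertex is on a directed cycle iff it belongs to a strongly connected component of size ≥ 2 (or has a self-loop).
The vertices on cycles are {sign, test, build, notify} — 4 in total.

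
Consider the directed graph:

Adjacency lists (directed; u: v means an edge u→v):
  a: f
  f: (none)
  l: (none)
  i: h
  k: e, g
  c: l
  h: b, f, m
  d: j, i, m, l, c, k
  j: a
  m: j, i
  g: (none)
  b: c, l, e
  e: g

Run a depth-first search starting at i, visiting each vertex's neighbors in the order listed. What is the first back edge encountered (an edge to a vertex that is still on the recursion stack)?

DFS from i (visiting each vertex's neighbors in the order listed); mark gray on enter, black on exit:
i gray
  h gray
    b gray
      c gray
        l gray
        l black
      c black
      b→l: l black — skip
      e gray
        g gray
        g black
      e black
    b black
    f gray
    f black
    m gray
      j gray
        a gray
          a→f: f black — skip
        a black
      j black
      m→i: i is gray → back edge
First back edge: m → i.

m->i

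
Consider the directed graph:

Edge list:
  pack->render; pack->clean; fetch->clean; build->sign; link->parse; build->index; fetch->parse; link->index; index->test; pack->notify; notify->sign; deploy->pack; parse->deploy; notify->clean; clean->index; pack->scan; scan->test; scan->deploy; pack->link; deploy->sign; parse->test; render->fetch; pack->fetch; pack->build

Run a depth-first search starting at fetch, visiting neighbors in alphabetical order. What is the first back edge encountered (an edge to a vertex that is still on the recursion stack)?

pack->fetch

DFS from fetch (visiting neighbors in alphabetical order); mark gray on enter, black on exit:
fetch gray
  clean gray
    index gray
      test gray
      test black
    index black
  clean black
  parse gray
    deploy gray
      pack gray
        build gray
          build→index: index black — skip
          sign gray
          sign black
        build black
        pack→clean: clean black — skip
        pack→fetch: fetch is gray → back edge
First back edge: pack → fetch.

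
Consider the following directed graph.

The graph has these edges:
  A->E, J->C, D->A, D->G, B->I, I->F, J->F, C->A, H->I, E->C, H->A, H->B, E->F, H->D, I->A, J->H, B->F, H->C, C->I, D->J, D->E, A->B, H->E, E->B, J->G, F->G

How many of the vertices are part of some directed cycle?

8

A vertex is on a directed cycle iff it belongs to a strongly connected component of size ≥ 2 (or has a self-loop).
The vertices on cycles are {A, B, C, D, E, H, I, J} — 8 in total.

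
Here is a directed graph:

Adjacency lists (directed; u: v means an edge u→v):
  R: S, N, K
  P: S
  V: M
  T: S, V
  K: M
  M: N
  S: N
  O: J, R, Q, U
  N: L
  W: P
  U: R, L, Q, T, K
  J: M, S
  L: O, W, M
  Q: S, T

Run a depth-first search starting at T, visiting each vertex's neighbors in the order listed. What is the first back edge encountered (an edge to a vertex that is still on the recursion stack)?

M→N

DFS from T (visiting each vertex's neighbors in the order listed); mark gray on enter, black on exit:
T gray
  S gray
    N gray
      L gray
        O gray
          J gray
            M gray
              M→N: N is gray → back edge
First back edge: M → N.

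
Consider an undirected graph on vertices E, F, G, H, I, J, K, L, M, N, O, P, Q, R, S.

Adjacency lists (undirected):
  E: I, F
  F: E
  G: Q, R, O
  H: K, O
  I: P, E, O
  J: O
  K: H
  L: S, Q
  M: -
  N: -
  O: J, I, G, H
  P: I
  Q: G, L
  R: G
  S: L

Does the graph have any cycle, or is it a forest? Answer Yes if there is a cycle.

No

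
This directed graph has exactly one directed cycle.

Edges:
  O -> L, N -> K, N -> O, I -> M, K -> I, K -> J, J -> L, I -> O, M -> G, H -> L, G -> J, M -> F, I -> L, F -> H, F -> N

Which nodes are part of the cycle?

DFS with gray/black marking from M:
M gray
  F gray
    N gray
      O gray
        L gray
        L black
      O black
      K gray
        J gray
          J→L: L black — skip
        J black
        I gray
          I→M: M is gray → back edge
Back edge closes the cycle M → F → N → K → I → M; its vertices are {F, I, K, M, N}.

F, I, K, M, N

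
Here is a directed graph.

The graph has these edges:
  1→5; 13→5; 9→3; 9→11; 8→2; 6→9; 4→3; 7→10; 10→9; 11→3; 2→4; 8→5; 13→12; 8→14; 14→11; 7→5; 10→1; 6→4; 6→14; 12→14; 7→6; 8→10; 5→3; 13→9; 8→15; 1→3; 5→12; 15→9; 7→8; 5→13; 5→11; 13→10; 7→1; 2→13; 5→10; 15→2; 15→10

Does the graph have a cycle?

DFS with white/gray/black marking, starting from 15:
15 gray
  10 gray
    1 gray
      3 gray
      3 black
      5 gray
        12 gray
          14 gray
            11 gray
              11→3: 3 black — skip
            11 black
          14 black
        12 black
        5→10: 10 is gray → back edge
Back edge found, so a cycle exists: 10 → 1 → 5 → 10.

Yes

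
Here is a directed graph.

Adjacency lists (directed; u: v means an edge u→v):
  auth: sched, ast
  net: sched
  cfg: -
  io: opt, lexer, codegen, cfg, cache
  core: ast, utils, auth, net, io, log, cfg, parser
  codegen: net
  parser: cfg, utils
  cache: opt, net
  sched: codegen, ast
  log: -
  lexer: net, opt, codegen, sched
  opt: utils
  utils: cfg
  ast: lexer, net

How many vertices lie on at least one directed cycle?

A vertex is on a directed cycle iff it belongs to a strongly connected component of size ≥ 2 (or has a self-loop).
The vertices on cycles are {ast, net, lexer, sched, codegen} — 5 in total.

5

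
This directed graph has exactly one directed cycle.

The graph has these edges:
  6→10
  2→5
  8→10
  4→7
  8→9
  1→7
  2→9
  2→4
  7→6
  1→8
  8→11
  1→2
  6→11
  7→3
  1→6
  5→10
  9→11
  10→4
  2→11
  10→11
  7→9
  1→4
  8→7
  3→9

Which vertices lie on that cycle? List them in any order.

4, 6, 7, 10

DFS with gray/black marking from 7:
7 gray
  6 gray
    10 gray
      11 gray
      11 black
      4 gray
        4→7: 7 is gray → back edge
Back edge closes the cycle 7 → 6 → 10 → 4 → 7; its vertices are {4, 6, 7, 10}.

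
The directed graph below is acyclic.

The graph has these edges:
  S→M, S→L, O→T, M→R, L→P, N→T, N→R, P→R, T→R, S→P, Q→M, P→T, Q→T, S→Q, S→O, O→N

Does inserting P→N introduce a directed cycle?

No

Adding P→N creates a cycle iff N can already reach P.
Explore from N: no path reaches P. The graph stays acyclic.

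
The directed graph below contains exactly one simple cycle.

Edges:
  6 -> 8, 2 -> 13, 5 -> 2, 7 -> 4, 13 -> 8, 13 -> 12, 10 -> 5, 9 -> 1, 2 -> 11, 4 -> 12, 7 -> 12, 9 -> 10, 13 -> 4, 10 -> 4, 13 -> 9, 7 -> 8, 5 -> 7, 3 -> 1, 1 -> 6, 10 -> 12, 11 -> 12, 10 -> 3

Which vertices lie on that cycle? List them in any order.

DFS with gray/black marking from 9:
9 gray
  1 gray
    6 gray
      8 gray
      8 black
    6 black
  1 black
  10 gray
    3 gray
      3→1: 1 black — skip
    3 black
    5 gray
      2 gray
        13 gray
          13→8: 8 black — skip
          4 gray
            12 gray
            12 black
          4 black
          13→12: 12 black — skip
          13→9: 9 is gray → back edge
Back edge closes the cycle 9 → 10 → 5 → 2 → 13 → 9; its vertices are {2, 5, 9, 10, 13}.

2, 5, 9, 10, 13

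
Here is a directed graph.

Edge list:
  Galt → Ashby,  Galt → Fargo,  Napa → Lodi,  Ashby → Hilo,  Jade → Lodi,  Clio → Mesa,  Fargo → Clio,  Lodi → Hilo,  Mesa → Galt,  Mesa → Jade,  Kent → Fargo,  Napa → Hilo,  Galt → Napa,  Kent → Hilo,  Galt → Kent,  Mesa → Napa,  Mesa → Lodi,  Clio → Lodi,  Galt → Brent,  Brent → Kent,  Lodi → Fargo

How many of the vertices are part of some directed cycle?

9

A vertex is on a directed cycle iff it belongs to a strongly connected component of size ≥ 2 (or has a self-loop).
The vertices on cycles are {Clio, Galt, Jade, Kent, Lodi, Mesa, Napa, Brent, Fargo} — 9 in total.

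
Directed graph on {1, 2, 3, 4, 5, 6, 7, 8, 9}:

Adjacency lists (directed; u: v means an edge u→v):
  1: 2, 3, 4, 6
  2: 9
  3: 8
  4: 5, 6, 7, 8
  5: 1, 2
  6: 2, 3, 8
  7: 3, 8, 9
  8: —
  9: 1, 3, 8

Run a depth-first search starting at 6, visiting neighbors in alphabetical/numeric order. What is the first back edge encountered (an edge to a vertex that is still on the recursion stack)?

1->2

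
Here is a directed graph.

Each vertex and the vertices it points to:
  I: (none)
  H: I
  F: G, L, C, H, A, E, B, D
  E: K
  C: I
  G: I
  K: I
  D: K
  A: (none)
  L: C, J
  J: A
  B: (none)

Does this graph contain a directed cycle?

No

DFS with white/gray/black marking, starting from L:
L gray
  C gray
    I gray
    I black
  C black
  J gray
    A gray
    A black
  J black
L black
H gray
  H→I: I black — skip
H black
F gray
  G gray
    G→I: I black — skip
  G black
  F→L: L black — skip
  F→C: C black — skip
  F→H: H black — skip
  F→A: A black — skip
  E gray
    K gray
      K→I: I black — skip
    K black
  E black
  B gray
  B black
  D gray
    D→K: K black — skip
  D black
F black
Every edge goes to a white or black vertex — no back edge, so the graph is acyclic.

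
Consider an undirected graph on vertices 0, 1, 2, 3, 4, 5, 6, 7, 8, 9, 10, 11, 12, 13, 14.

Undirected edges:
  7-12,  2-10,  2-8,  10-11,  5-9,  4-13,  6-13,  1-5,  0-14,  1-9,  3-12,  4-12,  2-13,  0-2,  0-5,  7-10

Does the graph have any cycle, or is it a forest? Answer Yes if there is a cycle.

Yes

DFS, tracking each vertex's parent; an edge to a visited non-parent vertex closes a cycle.
Start from 4:
visit 4 (parent –)
  visit 13 (parent 4)
    visit 6 (parent 13)
      6–13: parent, skip
    13–4: parent, skip
    visit 2 (parent 13)
      visit 10 (parent 2)
        visit 11 (parent 10)
          11–10: parent, skip
        10–2: parent, skip
        visit 7 (parent 10)
          visit 12 (parent 7)
            12–7: parent, skip
            12–4: 4 visited and ≠ parent → cycle
Cycle: 4 – 13 – 2 – 10 – 7 – 12 – 4.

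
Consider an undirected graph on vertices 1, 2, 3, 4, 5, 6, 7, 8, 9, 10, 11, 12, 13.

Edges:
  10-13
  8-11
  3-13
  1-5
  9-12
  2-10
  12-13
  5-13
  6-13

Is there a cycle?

No

DFS, tracking each vertex's parent; an edge to a visited non-parent vertex closes a cycle.
Start from 1:
visit 1 (parent –)
  visit 5 (parent 1)
    visit 13 (parent 5)
      visit 12 (parent 13)
        visit 9 (parent 12)
          9–12: parent, skip
        12–13: parent, skip
      visit 3 (parent 13)
        3–13: parent, skip
      visit 6 (parent 13)
        6–13: parent, skip
      visit 10 (parent 13)
        10–13: parent, skip
        visit 2 (parent 10)
          2–10: parent, skip
      13–5: parent, skip
    5–1: parent, skip
visit 4 (parent –)
visit 7 (parent –)
visit 8 (parent –)
  visit 11 (parent 8)
    11–8: parent, skip
No non-parent visited neighbor found — the graph is a forest.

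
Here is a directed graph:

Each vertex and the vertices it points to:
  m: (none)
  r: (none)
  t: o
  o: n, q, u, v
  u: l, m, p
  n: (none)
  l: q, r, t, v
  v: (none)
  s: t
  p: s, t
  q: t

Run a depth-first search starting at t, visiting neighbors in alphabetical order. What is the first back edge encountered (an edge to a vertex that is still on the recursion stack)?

q→t

DFS from t (visiting neighbors in alphabetical order); mark gray on enter, black on exit:
t gray
  o gray
    n gray
    n black
    q gray
      q→t: t is gray → back edge
First back edge: q → t.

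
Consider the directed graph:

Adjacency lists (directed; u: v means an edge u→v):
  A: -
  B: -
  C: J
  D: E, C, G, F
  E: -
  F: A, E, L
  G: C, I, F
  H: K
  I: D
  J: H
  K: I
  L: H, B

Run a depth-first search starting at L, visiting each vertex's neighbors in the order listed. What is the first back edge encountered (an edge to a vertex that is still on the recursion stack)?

DFS from L (visiting each vertex's neighbors in the order listed); mark gray on enter, black on exit:
L gray
  H gray
    K gray
      I gray
        D gray
          E gray
          E black
          C gray
            J gray
              J→H: H is gray → back edge
First back edge: J → H.

J->H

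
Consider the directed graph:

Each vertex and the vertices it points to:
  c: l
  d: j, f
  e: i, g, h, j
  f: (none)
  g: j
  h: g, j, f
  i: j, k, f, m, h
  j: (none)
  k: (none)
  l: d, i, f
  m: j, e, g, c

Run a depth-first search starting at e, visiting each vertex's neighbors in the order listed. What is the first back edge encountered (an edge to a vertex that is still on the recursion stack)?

m→e

DFS from e (visiting each vertex's neighbors in the order listed); mark gray on enter, black on exit:
e gray
  i gray
    j gray
    j black
    k gray
    k black
    f gray
    f black
    m gray
      m→j: j black — skip
      m→e: e is gray → back edge
First back edge: m → e.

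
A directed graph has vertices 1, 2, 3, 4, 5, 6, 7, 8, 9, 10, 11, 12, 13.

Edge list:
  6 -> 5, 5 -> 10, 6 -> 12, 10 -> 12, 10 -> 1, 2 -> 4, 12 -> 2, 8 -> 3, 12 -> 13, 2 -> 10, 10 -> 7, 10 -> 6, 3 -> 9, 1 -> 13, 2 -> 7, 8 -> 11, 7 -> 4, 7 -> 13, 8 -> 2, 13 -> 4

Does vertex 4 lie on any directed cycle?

No

4 lies on a cycle iff there is a path from 4 back to itself.
Exploring from 4, it never reaches itself; equivalently, its strongly connected component is a singleton.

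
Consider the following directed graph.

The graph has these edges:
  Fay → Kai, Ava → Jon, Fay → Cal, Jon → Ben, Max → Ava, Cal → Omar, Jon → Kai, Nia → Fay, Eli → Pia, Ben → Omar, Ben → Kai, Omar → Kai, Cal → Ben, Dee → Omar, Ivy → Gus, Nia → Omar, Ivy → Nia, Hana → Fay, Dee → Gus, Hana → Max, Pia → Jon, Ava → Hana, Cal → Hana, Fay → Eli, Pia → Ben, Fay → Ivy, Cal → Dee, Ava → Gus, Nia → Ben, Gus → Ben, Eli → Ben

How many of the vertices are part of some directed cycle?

A vertex is on a directed cycle iff it belongs to a strongly connected component of size ≥ 2 (or has a self-loop).
The vertices on cycles are {Ava, Cal, Fay, Ivy, Max, Nia, Hana} — 7 in total.

7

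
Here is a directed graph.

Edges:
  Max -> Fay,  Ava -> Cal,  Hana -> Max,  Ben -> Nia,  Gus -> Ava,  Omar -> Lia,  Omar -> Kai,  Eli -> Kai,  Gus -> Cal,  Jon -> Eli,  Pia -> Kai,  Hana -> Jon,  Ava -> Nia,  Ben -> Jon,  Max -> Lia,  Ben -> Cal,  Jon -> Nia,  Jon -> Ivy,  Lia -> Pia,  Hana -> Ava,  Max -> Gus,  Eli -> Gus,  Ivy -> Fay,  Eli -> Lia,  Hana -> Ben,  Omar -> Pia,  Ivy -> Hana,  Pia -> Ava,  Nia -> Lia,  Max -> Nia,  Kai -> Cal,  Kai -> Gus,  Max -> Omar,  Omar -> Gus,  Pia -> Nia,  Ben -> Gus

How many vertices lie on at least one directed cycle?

10

A vertex is on a directed cycle iff it belongs to a strongly connected component of size ≥ 2 (or has a self-loop).
The vertices on cycles are {Ava, Ben, Gus, Ivy, Jon, Kai, Lia, Nia, Pia, Hana} — 10 in total.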